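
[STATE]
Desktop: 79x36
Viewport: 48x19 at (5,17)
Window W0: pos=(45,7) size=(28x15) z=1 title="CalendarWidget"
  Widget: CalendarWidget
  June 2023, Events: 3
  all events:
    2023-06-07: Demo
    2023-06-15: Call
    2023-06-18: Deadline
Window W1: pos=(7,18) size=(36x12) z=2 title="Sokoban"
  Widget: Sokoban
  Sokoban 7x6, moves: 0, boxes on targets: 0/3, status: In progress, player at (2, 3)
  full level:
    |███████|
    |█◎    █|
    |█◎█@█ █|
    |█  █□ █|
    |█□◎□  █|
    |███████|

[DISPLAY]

                                        ┃       
  ┏━━━━━━━━━━━━━━━━━━━━━━━━━━━━━━━━━━┓  ┃       
  ┃ Sokoban                          ┃  ┃       
  ┠──────────────────────────────────┨  ┃       
  ┃███████                           ┃  ┗━━━━━━━
  ┃█◎    █                           ┃          
  ┃█◎█@█ █                           ┃          
  ┃█  █□ █                           ┃          
  ┃█□◎□  █                           ┃          
  ┃███████                           ┃          
  ┃Moves: 0  0/3                     ┃          
  ┃                                  ┃          
  ┗━━━━━━━━━━━━━━━━━━━━━━━━━━━━━━━━━━┛          
                                                
                                                
                                                
                                                
                                                
                                                


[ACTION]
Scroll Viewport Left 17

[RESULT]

                                             ┃  
       ┏━━━━━━━━━━━━━━━━━━━━━━━━━━━━━━━━━━┓  ┃  
       ┃ Sokoban                          ┃  ┃  
       ┠──────────────────────────────────┨  ┃  
       ┃███████                           ┃  ┗━━
       ┃█◎    █                           ┃     
       ┃█◎█@█ █                           ┃     
       ┃█  █□ █                           ┃     
       ┃█□◎□  █                           ┃     
       ┃███████                           ┃     
       ┃Moves: 0  0/3                     ┃     
       ┃                                  ┃     
       ┗━━━━━━━━━━━━━━━━━━━━━━━━━━━━━━━━━━┛     
                                                
                                                
                                                
                                                
                                                
                                                


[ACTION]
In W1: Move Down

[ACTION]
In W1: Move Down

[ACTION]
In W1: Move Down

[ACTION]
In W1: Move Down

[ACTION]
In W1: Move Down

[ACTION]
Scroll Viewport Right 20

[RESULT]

                         ┃                      
━━━━━━━━━━━━━━━━━━━━━━┓  ┃                      
                      ┃  ┃                      
──────────────────────┨  ┃                      
                      ┃  ┗━━━━━━━━━━━━━━━━━━━━━━
                      ┃                         
                      ┃                         
                      ┃                         
                      ┃                         
                      ┃                         
3                     ┃                         
                      ┃                         
━━━━━━━━━━━━━━━━━━━━━━┛                         
                                                
                                                
                                                
                                                
                                                
                                                


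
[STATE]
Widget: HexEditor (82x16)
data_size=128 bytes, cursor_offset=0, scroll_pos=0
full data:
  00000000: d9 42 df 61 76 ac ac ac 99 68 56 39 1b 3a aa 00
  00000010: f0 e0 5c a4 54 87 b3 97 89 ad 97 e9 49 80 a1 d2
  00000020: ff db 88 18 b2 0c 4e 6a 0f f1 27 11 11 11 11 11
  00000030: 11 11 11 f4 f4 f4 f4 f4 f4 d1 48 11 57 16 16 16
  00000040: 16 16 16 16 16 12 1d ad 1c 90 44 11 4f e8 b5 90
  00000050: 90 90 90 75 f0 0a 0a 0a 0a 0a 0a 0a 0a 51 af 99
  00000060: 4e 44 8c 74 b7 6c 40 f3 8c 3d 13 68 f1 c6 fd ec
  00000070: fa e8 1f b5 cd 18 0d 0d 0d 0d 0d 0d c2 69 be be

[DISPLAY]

00000000  D9 42 df 61 76 ac ac ac  99 68 56 39 1b 3a aa 00  |.B.av....hV9.:..|    
00000010  f0 e0 5c a4 54 87 b3 97  89 ad 97 e9 49 80 a1 d2  |..\.T.......I...|    
00000020  ff db 88 18 b2 0c 4e 6a  0f f1 27 11 11 11 11 11  |......Nj..'.....|    
00000030  11 11 11 f4 f4 f4 f4 f4  f4 d1 48 11 57 16 16 16  |..........H.W...|    
00000040  16 16 16 16 16 12 1d ad  1c 90 44 11 4f e8 b5 90  |..........D.O...|    
00000050  90 90 90 75 f0 0a 0a 0a  0a 0a 0a 0a 0a 51 af 99  |...u.........Q..|    
00000060  4e 44 8c 74 b7 6c 40 f3  8c 3d 13 68 f1 c6 fd ec  |ND.t.l@..=.h....|    
00000070  fa e8 1f b5 cd 18 0d 0d  0d 0d 0d 0d c2 69 be be  |.............i..|    
                                                                                  
                                                                                  
                                                                                  
                                                                                  
                                                                                  
                                                                                  
                                                                                  
                                                                                  


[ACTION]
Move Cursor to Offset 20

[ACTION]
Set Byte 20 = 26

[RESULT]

00000000  d9 42 df 61 76 ac ac ac  99 68 56 39 1b 3a aa 00  |.B.av....hV9.:..|    
00000010  f0 e0 5c a4 26 87 b3 97  89 ad 97 e9 49 80 a1 d2  |..\.&.......I...|    
00000020  ff db 88 18 b2 0c 4e 6a  0f f1 27 11 11 11 11 11  |......Nj..'.....|    
00000030  11 11 11 f4 f4 f4 f4 f4  f4 d1 48 11 57 16 16 16  |..........H.W...|    
00000040  16 16 16 16 16 12 1d ad  1c 90 44 11 4f e8 b5 90  |..........D.O...|    
00000050  90 90 90 75 f0 0a 0a 0a  0a 0a 0a 0a 0a 51 af 99  |...u.........Q..|    
00000060  4e 44 8c 74 b7 6c 40 f3  8c 3d 13 68 f1 c6 fd ec  |ND.t.l@..=.h....|    
00000070  fa e8 1f b5 cd 18 0d 0d  0d 0d 0d 0d c2 69 be be  |.............i..|    
                                                                                  
                                                                                  
                                                                                  
                                                                                  
                                                                                  
                                                                                  
                                                                                  
                                                                                  


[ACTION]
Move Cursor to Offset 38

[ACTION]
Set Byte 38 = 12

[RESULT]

00000000  d9 42 df 61 76 ac ac ac  99 68 56 39 1b 3a aa 00  |.B.av....hV9.:..|    
00000010  f0 e0 5c a4 26 87 b3 97  89 ad 97 e9 49 80 a1 d2  |..\.&.......I...|    
00000020  ff db 88 18 b2 0c 12 6a  0f f1 27 11 11 11 11 11  |.......j..'.....|    
00000030  11 11 11 f4 f4 f4 f4 f4  f4 d1 48 11 57 16 16 16  |..........H.W...|    
00000040  16 16 16 16 16 12 1d ad  1c 90 44 11 4f e8 b5 90  |..........D.O...|    
00000050  90 90 90 75 f0 0a 0a 0a  0a 0a 0a 0a 0a 51 af 99  |...u.........Q..|    
00000060  4e 44 8c 74 b7 6c 40 f3  8c 3d 13 68 f1 c6 fd ec  |ND.t.l@..=.h....|    
00000070  fa e8 1f b5 cd 18 0d 0d  0d 0d 0d 0d c2 69 be be  |.............i..|    
                                                                                  
                                                                                  
                                                                                  
                                                                                  
                                                                                  
                                                                                  
                                                                                  
                                                                                  


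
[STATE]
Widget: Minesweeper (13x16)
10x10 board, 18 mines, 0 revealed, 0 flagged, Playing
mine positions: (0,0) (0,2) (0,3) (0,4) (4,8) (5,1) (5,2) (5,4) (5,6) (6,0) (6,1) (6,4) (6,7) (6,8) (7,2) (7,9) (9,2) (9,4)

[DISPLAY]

■■■■■■■■■■   
■■■■■■■■■■   
■■■■■■■■■■   
■■■■■■■■■■   
■■■■■■■■■■   
■■■■■■■■■■   
■■■■■■■■■■   
■■■■■■■■■■   
■■■■■■■■■■   
■■■■■■■■■■   
             
             
             
             
             
             


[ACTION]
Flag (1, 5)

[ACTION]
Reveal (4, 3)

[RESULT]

■■■■■■■■■■   
■■■■■⚑■■■■   
■■■■■■■■■■   
■■■■■■■■■■   
■■■2■■■■■■   
■■■■■■■■■■   
■■■■■■■■■■   
■■■■■■■■■■   
■■■■■■■■■■   
■■■■■■■■■■   
             
             
             
             
             
             


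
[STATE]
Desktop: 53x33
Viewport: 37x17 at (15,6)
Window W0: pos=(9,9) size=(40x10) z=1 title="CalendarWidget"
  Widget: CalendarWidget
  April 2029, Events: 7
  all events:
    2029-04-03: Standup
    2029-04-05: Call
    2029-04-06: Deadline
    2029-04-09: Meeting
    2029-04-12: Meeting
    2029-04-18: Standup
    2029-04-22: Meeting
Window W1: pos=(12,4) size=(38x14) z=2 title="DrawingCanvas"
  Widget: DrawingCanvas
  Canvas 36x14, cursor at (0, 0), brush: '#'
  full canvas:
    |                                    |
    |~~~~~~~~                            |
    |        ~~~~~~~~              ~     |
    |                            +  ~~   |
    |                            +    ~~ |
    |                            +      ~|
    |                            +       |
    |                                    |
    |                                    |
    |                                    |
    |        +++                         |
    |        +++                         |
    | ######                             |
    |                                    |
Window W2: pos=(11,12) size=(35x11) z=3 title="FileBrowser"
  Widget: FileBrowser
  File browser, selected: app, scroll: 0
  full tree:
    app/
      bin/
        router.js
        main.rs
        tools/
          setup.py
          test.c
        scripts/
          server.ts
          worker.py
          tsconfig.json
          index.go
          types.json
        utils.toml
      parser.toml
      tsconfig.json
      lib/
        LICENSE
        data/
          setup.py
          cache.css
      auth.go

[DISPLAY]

──────────────────────────────────┨  
                                  ┃  
~~~~~~                            ┃  
      ~~~~~~~~              ~     ┃  
                          +  ~~   ┃  
                          +    ~~ ┃  
━━━━━━━━━━━━━━━━━━━━━━━━━━━━━━┓  ~┃  
leBrowser                     ┃   ┃  
──────────────────────────────┨   ┃  
-] app/                       ┃   ┃  
 [+] bin/                     ┃   ┃  
 parser.toml                  ┃━━━┛  
 tsconfig.json                ┃━━┛   
 [+] lib/                     ┃      
 auth.go                      ┃      
                              ┃      
━━━━━━━━━━━━━━━━━━━━━━━━━━━━━━┛      


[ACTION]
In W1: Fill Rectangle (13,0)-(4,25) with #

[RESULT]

──────────────────────────────────┨  
                                  ┃  
~~~~~~                            ┃  
      ~~~~~~~~              ~     ┃  
                          +  ~~   ┃  
########################  +    ~~ ┃  
━━━━━━━━━━━━━━━━━━━━━━━━━━━━━━┓  ~┃  
leBrowser                     ┃   ┃  
──────────────────────────────┨   ┃  
-] app/                       ┃   ┃  
 [+] bin/                     ┃   ┃  
 parser.toml                  ┃━━━┛  
 tsconfig.json                ┃━━┛   
 [+] lib/                     ┃      
 auth.go                      ┃      
                              ┃      
━━━━━━━━━━━━━━━━━━━━━━━━━━━━━━┛      


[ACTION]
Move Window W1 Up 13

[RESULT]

                          +  ~~   ┃  
########################  +    ~~ ┃  
########################  +      ~┃  
########################  +       ┃  
########################          ┃  
########################          ┃  
━━━━━━━━━━━━━━━━━━━━━━━━━━━━━━┓   ┃  
leBrowser                     ┃━━━┛  
──────────────────────────────┨  ┃   
-] app/                       ┃  ┃   
 [+] bin/                     ┃  ┃   
 parser.toml                  ┃  ┃   
 tsconfig.json                ┃━━┛   
 [+] lib/                     ┃      
 auth.go                      ┃      
                              ┃      
━━━━━━━━━━━━━━━━━━━━━━━━━━━━━━┛      


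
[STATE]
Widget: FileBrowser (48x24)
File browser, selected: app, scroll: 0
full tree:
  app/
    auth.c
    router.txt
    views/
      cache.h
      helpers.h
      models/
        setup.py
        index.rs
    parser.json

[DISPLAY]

> [-] app/                                      
    auth.c                                      
    router.txt                                  
    [+] views/                                  
    parser.json                                 
                                                
                                                
                                                
                                                
                                                
                                                
                                                
                                                
                                                
                                                
                                                
                                                
                                                
                                                
                                                
                                                
                                                
                                                
                                                


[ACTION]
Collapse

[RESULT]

> [+] app/                                      
                                                
                                                
                                                
                                                
                                                
                                                
                                                
                                                
                                                
                                                
                                                
                                                
                                                
                                                
                                                
                                                
                                                
                                                
                                                
                                                
                                                
                                                
                                                


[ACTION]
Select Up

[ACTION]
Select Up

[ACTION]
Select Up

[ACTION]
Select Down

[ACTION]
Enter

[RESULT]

> [-] app/                                      
    auth.c                                      
    router.txt                                  
    [+] views/                                  
    parser.json                                 
                                                
                                                
                                                
                                                
                                                
                                                
                                                
                                                
                                                
                                                
                                                
                                                
                                                
                                                
                                                
                                                
                                                
                                                
                                                


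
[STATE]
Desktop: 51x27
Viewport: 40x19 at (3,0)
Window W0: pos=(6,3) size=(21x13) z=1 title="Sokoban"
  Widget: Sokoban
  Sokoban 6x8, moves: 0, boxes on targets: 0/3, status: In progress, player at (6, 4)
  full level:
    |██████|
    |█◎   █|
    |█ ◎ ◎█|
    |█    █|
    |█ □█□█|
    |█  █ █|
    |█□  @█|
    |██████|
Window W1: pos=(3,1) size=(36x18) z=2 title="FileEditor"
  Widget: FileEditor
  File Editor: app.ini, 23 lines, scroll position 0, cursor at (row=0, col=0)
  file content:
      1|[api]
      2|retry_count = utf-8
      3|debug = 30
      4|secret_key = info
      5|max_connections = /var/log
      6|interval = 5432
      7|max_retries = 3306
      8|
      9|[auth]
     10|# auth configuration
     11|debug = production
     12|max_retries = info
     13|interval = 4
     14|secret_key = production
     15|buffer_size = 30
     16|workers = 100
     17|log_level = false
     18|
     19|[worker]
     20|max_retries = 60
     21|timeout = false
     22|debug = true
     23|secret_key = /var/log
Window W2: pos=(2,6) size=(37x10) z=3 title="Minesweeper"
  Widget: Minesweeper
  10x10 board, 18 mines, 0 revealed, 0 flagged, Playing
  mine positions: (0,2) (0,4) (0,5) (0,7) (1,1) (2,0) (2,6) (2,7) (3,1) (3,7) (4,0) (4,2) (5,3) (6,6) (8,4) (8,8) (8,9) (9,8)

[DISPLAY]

                                        
┏━━━━━━━━━━━━━━━━━━━━━━━━━━━━━━━━━━┓    
┃ FileEditor                       ┃    
┠──────────────────────────────────┨    
┃█api]                            ▲┃    
┃retry_count = utf-8              █┃    
━━━━━━━━━━━━━━━━━━━━━━━━━━━━━━━━━━━┓    
 Minesweeper                       ┃    
───────────────────────────────────┨    
■■■■■■■■■■                         ┃    
■■■■■■■■■■                         ┃    
■■■■■■■■■■                         ┃    
■■■■■■■■■■                         ┃    
■■■■■■■■■■                         ┃    
■■■■■■■■■■                         ┃    
━━━━━━━━━━━━━━━━━━━━━━━━━━━━━━━━━━━┛    
┃interval = 4                     ░┃    
┃secret_key = production          ▼┃    
┗━━━━━━━━━━━━━━━━━━━━━━━━━━━━━━━━━━┛    


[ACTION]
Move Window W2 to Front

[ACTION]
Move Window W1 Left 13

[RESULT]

                                        
━━━━━━━━━━━━━━━━━━━━━━━━━━━━━━━━┓       
ileEditor                       ┃       
────────────────────────────────┨       
pi]                            ▲┃       
try_count = utf-8              █┃       
━━━━━━━━━━━━━━━━━━━━━━━━━━━━━━━━━━━┓    
 Minesweeper                       ┃    
───────────────────────────────────┨    
■■■■■■■■■■                         ┃    
■■■■■■■■■■                         ┃    
■■■■■■■■■■                         ┃    
■■■■■■■■■■                         ┃    
■■■■■■■■■■                         ┃    
■■■■■■■■■■                         ┃    
━━━━━━━━━━━━━━━━━━━━━━━━━━━━━━━━━━━┛    
terval = 4                     ░┃       
cret_key = production          ▼┃       
━━━━━━━━━━━━━━━━━━━━━━━━━━━━━━━━┛       


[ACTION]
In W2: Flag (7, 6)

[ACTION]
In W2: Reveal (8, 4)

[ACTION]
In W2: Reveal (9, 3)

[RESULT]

                                        
━━━━━━━━━━━━━━━━━━━━━━━━━━━━━━━━┓       
ileEditor                       ┃       
────────────────────────────────┨       
pi]                            ▲┃       
try_count = utf-8              █┃       
━━━━━━━━━━━━━━━━━━━━━━━━━━━━━━━━━━━┓    
 Minesweeper                       ┃    
───────────────────────────────────┨    
■■✹■✹✹■✹■■                         ┃    
■✹■■■■■■■■                         ┃    
✹■■■■■✹✹■■                         ┃    
■✹■■■■■✹■■                         ┃    
✹■✹■■■■■■■                         ┃    
■■■✹■■■■■■                         ┃    
━━━━━━━━━━━━━━━━━━━━━━━━━━━━━━━━━━━┛    
terval = 4                     ░┃       
cret_key = production          ▼┃       
━━━━━━━━━━━━━━━━━━━━━━━━━━━━━━━━┛       


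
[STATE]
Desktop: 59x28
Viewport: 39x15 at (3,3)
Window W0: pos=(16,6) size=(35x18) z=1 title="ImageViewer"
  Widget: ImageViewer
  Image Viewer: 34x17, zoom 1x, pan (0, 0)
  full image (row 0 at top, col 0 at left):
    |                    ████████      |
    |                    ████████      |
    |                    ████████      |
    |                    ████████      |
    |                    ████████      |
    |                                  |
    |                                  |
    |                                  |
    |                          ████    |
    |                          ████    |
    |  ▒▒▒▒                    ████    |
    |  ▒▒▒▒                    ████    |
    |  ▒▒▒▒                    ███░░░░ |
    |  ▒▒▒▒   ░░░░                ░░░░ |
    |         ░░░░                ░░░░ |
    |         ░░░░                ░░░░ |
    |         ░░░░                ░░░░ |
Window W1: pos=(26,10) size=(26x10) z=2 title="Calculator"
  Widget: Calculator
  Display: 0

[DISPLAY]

                                       
                                       
                                       
             ┏━━━━━━━━━━━━━━━━━━━━━━━━━
             ┃ ImageViewer             
             ┠─────────────────────────
             ┃                    █████
             ┃         ┏━━━━━━━━━━━━━━━
             ┃         ┃ Calculator    
             ┃         ┠───────────────
             ┃         ┃               
             ┃         ┃┌───┬───┬───┬──
             ┃         ┃│ 7 │ 8 │ 9 │ ÷
             ┃         ┃├───┼───┼───┼──
             ┃         ┃│ 4 │ 5 │ 6 │ ×


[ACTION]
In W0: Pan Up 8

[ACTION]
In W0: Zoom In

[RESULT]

                                       
                                       
                                       
             ┏━━━━━━━━━━━━━━━━━━━━━━━━━
             ┃ ImageViewer             
             ┠─────────────────────────
             ┃                         
             ┃         ┏━━━━━━━━━━━━━━━
             ┃         ┃ Calculator    
             ┃         ┠───────────────
             ┃         ┃               
             ┃         ┃┌───┬───┬───┬──
             ┃         ┃│ 7 │ 8 │ 9 │ ÷
             ┃         ┃├───┼───┼───┼──
             ┃         ┃│ 4 │ 5 │ 6 │ ×


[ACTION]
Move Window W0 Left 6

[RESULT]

                                       
                                       
                                       
       ┏━━━━━━━━━━━━━━━━━━━━━━━━━━━━━━━
       ┃ ImageViewer                   
       ┠───────────────────────────────
       ┃                               
       ┃               ┏━━━━━━━━━━━━━━━
       ┃               ┃ Calculator    
       ┃               ┠───────────────
       ┃               ┃               
       ┃               ┃┌───┬───┬───┬──
       ┃               ┃│ 7 │ 8 │ 9 │ ÷
       ┃               ┃├───┼───┼───┼──
       ┃               ┃│ 4 │ 5 │ 6 │ ×


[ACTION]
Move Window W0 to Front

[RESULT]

                                       
                                       
                                       
       ┏━━━━━━━━━━━━━━━━━━━━━━━━━━━━━━━
       ┃ ImageViewer                   
       ┠───────────────────────────────
       ┃                               
       ┃                               
       ┃                               
       ┃                               
       ┃                               
       ┃                               
       ┃                               
       ┃                               
       ┃                               


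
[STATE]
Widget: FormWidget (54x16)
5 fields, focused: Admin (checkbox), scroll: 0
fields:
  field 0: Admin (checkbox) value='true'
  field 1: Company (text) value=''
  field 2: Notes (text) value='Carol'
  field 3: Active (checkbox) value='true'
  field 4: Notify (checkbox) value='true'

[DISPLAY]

> Admin:      [x]                                     
  Company:    [                                      ]
  Notes:      [Carol                                 ]
  Active:     [x]                                     
  Notify:     [x]                                     
                                                      
                                                      
                                                      
                                                      
                                                      
                                                      
                                                      
                                                      
                                                      
                                                      
                                                      


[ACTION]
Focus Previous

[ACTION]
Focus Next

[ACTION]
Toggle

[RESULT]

> Admin:      [ ]                                     
  Company:    [                                      ]
  Notes:      [Carol                                 ]
  Active:     [x]                                     
  Notify:     [x]                                     
                                                      
                                                      
                                                      
                                                      
                                                      
                                                      
                                                      
                                                      
                                                      
                                                      
                                                      


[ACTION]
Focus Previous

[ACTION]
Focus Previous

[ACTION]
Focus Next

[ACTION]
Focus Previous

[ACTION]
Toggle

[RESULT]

  Admin:      [ ]                                     
  Company:    [                                      ]
  Notes:      [Carol                                 ]
> Active:     [ ]                                     
  Notify:     [x]                                     
                                                      
                                                      
                                                      
                                                      
                                                      
                                                      
                                                      
                                                      
                                                      
                                                      
                                                      


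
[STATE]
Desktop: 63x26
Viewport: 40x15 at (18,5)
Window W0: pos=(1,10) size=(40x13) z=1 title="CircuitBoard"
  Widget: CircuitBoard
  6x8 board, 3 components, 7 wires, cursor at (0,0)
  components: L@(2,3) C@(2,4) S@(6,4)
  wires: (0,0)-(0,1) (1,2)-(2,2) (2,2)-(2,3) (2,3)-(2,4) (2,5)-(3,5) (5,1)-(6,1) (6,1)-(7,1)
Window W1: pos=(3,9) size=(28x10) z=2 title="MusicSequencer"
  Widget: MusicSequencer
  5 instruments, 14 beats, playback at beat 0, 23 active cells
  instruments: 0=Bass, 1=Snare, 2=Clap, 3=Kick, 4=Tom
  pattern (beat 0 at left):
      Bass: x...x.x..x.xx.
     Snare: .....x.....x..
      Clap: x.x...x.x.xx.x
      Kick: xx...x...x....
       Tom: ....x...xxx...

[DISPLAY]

                                        
                                        
                                        
                                        
━━━━━━━━━━━━┓                           
r           ┃━━━━━━━━━┓                 
────────────┨         ┃                 
890123      ┃─────────┨                 
·█·██·      ┃         ┃                 
···█··      ┃         ┃                 
█·██·█      ┃         ┃                 
·█····      ┃         ┃                 
███···      ┃         ┃                 
━━━━━━━━━━━━┛         ┃                 
        │             ┃                 


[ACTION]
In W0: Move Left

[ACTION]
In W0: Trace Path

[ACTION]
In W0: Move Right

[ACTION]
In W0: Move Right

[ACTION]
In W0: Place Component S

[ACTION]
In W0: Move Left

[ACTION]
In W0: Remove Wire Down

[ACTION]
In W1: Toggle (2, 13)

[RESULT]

                                        
                                        
                                        
                                        
━━━━━━━━━━━━┓                           
r           ┃━━━━━━━━━┓                 
────────────┨         ┃                 
890123      ┃─────────┨                 
·█·██·      ┃         ┃                 
···█··      ┃         ┃                 
█·██··      ┃         ┃                 
·█····      ┃         ┃                 
███···      ┃         ┃                 
━━━━━━━━━━━━┛         ┃                 
        │             ┃                 


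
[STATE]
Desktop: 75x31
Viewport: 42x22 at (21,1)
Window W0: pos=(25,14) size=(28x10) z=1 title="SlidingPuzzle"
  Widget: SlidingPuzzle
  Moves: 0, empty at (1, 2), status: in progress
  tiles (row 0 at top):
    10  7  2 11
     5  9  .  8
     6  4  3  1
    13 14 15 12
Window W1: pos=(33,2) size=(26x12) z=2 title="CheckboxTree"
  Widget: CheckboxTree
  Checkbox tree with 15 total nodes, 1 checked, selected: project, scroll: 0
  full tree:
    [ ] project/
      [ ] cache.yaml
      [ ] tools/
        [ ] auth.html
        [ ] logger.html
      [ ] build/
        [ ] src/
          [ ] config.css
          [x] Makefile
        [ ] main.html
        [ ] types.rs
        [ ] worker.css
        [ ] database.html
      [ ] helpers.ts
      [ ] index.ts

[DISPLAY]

                                          
            ┏━━━━━━━━━━━━━━━━━━━━━━━━┓    
            ┃ CheckboxTree           ┃    
            ┠────────────────────────┨    
            ┃>[-] project/           ┃    
            ┃   [ ] cache.yaml       ┃    
            ┃   [ ] tools/           ┃    
            ┃     [ ] auth.html      ┃    
            ┃     [ ] logger.html    ┃    
            ┃   [-] build/           ┃    
            ┃     [-] src/           ┃    
            ┃       [ ] config.css   ┃    
            ┗━━━━━━━━━━━━━━━━━━━━━━━━┛    
    ┏━━━━━━━━━━━━━━━━━━━━━━━━━━┓          
    ┃ SlidingPuzzle            ┃          
    ┠──────────────────────────┨          
    ┃┌────┬────┬────┬────┐     ┃          
    ┃│ 10 │  7 │  2 │ 11 │     ┃          
    ┃├────┼────┼────┼────┤     ┃          
    ┃│  5 │  9 │    │  8 │     ┃          
    ┃├────┼────┼────┼────┤     ┃          
    ┃│  6 │  4 │  3 │  1 │     ┃          


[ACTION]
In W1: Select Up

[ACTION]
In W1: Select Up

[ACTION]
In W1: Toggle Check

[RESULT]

                                          
            ┏━━━━━━━━━━━━━━━━━━━━━━━━┓    
            ┃ CheckboxTree           ┃    
            ┠────────────────────────┨    
            ┃>[x] project/           ┃    
            ┃   [x] cache.yaml       ┃    
            ┃   [x] tools/           ┃    
            ┃     [x] auth.html      ┃    
            ┃     [x] logger.html    ┃    
            ┃   [x] build/           ┃    
            ┃     [x] src/           ┃    
            ┃       [x] config.css   ┃    
            ┗━━━━━━━━━━━━━━━━━━━━━━━━┛    
    ┏━━━━━━━━━━━━━━━━━━━━━━━━━━┓          
    ┃ SlidingPuzzle            ┃          
    ┠──────────────────────────┨          
    ┃┌────┬────┬────┬────┐     ┃          
    ┃│ 10 │  7 │  2 │ 11 │     ┃          
    ┃├────┼────┼────┼────┤     ┃          
    ┃│  5 │  9 │    │  8 │     ┃          
    ┃├────┼────┼────┼────┤     ┃          
    ┃│  6 │  4 │  3 │  1 │     ┃          


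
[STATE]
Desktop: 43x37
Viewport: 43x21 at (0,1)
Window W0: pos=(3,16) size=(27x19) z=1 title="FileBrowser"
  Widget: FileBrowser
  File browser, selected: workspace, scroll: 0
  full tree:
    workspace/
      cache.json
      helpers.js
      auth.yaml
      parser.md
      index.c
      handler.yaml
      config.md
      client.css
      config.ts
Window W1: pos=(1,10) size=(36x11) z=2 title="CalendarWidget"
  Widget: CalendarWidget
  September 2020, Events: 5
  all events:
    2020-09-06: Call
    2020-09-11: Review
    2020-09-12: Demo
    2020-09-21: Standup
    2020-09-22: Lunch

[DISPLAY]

                                           
                                           
                                           
                                           
                                           
                                           
                                           
                                           
                                           
 ┏━━━━━━━━━━━━━━━━━━━━━━━━━━━━━━━━━━┓      
 ┃ CalendarWidget                   ┃      
 ┠──────────────────────────────────┨      
 ┃          September 2020          ┃      
 ┃Mo Tu We Th Fr Sa Su              ┃      
 ┃    1  2  3  4  5  6*             ┃      
 ┃ 7  8  9 10 11* 12* 13            ┃      
 ┃14 15 16 17 18 19 20              ┃      
 ┃21* 22* 23 24 25 26 27            ┃      
 ┃28 29 30                          ┃      
 ┗━━━━━━━━━━━━━━━━━━━━━━━━━━━━━━━━━━┛      
   ┃    helpers.js           ┃             


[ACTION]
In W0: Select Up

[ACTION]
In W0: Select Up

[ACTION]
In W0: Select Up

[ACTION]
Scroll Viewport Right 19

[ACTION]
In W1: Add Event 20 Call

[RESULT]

                                           
                                           
                                           
                                           
                                           
                                           
                                           
                                           
                                           
 ┏━━━━━━━━━━━━━━━━━━━━━━━━━━━━━━━━━━┓      
 ┃ CalendarWidget                   ┃      
 ┠──────────────────────────────────┨      
 ┃          September 2020          ┃      
 ┃Mo Tu We Th Fr Sa Su              ┃      
 ┃    1  2  3  4  5  6*             ┃      
 ┃ 7  8  9 10 11* 12* 13            ┃      
 ┃14 15 16 17 18 19 20*             ┃      
 ┃21* 22* 23 24 25 26 27            ┃      
 ┃28 29 30                          ┃      
 ┗━━━━━━━━━━━━━━━━━━━━━━━━━━━━━━━━━━┛      
   ┃    helpers.js           ┃             
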